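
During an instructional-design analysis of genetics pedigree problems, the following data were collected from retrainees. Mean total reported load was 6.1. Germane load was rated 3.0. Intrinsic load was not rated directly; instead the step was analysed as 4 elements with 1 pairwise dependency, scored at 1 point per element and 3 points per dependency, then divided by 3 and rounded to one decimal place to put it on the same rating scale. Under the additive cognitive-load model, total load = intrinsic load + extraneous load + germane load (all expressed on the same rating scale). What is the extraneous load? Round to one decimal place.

Intrinsic (element-interactivity): (4 × 1 + 1 × 3) / 3 = 7 / 3 = 2.3333 → 2.3.
extraneous load = total − intrinsic − germane
             = 6.1 − 2.3 − 3.0 = 0.8.

0.8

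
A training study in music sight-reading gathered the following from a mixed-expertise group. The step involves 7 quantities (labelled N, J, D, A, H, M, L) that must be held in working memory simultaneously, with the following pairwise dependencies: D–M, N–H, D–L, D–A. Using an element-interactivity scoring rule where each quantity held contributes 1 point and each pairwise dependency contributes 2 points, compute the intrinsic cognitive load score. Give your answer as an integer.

Count of quantities held simultaneously: 7.
Count of pairwise dependencies listed: 4.
Element contribution: 7 × 1 = 7.
Interaction contribution: 4 × 2 = 8.
Intrinsic load = 7 + 8 = 15.

15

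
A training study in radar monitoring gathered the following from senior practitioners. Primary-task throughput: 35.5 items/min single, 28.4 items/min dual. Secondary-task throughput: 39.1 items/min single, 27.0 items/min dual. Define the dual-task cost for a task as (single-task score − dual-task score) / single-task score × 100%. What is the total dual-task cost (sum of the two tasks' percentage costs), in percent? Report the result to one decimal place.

Primary cost = (35.5 − 28.4) / 35.5 × 100% = 20.0000%.
Secondary cost = (39.1 − 27.0) / 39.1 × 100% = 30.9463%.
Total = 20.0000% + 30.9463% = 50.9463% ≈ 50.9%.

50.9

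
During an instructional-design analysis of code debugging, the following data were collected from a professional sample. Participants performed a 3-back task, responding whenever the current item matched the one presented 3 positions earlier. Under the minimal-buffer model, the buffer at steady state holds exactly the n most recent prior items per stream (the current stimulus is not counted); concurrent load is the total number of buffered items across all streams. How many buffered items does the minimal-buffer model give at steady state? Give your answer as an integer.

3

The buffer holds the 3 most recent prior items.
Steady-state concurrent load = 3 items.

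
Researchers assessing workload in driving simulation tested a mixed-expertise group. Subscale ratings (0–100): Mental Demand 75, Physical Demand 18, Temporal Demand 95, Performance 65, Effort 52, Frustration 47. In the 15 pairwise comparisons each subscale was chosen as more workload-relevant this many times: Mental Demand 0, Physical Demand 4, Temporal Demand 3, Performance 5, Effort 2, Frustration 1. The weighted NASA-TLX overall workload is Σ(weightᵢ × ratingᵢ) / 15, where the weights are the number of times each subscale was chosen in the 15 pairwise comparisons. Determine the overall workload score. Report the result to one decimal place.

55.5

The tallies are the weights (they sum to 15).
Weighted sum = 0·75 + 4·18 + 3·95 + 5·65 + 2·52 + 1·47
            = 0 + 72 + 285 + 325 + 104 + 47 = 833.
Overall workload = 833 / 15 = 55.5333 ≈ 55.5.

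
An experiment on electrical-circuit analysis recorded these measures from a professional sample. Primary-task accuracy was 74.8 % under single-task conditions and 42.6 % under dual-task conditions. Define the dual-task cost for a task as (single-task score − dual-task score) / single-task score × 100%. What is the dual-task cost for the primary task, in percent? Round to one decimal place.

Cost = (74.8 − 42.6) / 74.8 × 100%
     = 32.2000 / 74.8 × 100% = 43.0481%.
≈ 43.0%.

43.0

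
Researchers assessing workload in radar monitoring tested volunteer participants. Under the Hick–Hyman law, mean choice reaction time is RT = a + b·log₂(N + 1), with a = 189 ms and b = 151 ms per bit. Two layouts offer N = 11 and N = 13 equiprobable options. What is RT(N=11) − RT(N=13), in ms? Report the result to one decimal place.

RT(11) = 189 + 151·log₂(12) = 189 + 151·3.5850 = 730.3350 ms.
RT(13) = 189 + 151·log₂(14) = 189 + 151·3.8074 = 763.9174 ms.
Difference = 730.3350 − 763.9174 = -33.5824 ≈ -33.6 ms.

-33.6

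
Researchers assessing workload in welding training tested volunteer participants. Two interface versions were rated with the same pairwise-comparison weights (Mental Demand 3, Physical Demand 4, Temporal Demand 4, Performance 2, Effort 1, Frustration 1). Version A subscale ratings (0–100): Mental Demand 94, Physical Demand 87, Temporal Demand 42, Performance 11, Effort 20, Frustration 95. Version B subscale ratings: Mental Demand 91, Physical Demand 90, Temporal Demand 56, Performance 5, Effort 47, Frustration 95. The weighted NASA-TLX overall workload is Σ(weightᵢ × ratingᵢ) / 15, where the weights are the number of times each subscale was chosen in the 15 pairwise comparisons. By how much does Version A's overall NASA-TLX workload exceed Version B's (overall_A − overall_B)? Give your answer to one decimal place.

-4.9

Version A weighted sum = 3·94 + 4·87 + 4·42 + 2·11 + 1·20 + 1·95 = 282 + 348 + 168 + 22 + 20 + 95 = 935; overall_A = 935/15 = 62.3333.
Version B weighted sum = 3·91 + 4·90 + 4·56 + 2·5 + 1·47 + 1·95 = 273 + 360 + 224 + 10 + 47 + 95 = 1009; overall_B = 1009/15 = 67.2667.
Difference = 62.3333 − 67.2667 = -4.9334 ≈ -4.9.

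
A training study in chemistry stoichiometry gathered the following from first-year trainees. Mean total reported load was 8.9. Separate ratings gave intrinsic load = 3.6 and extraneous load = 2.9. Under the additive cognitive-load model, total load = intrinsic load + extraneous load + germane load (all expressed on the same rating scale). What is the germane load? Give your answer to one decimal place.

germane load = total − intrinsic − extraneous
             = 8.9 − 3.6 − 2.9 = 2.4.

2.4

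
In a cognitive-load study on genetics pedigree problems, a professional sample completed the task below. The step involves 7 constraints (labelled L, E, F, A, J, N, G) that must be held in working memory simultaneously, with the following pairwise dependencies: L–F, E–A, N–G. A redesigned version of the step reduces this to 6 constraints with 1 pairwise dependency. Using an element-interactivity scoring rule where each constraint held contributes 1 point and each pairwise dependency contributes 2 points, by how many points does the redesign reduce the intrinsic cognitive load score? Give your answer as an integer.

5

Original: 7 × 1 + 3 × 2 = 7 + 6 = 13.
Redesigned: 6 × 1 + 1 × 2 = 6 + 2 = 8.
Reduction = 13 − 8 = 5.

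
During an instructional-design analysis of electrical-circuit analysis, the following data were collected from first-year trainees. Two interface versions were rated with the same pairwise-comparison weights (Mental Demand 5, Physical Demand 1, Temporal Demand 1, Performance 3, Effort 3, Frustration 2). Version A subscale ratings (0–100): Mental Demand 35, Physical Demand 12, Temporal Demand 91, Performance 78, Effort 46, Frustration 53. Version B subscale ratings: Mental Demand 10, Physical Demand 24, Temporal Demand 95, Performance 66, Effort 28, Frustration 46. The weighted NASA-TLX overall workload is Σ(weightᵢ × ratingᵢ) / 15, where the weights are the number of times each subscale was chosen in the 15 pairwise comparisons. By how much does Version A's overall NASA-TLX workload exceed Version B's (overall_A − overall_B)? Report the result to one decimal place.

14.2

Version A weighted sum = 5·35 + 1·12 + 1·91 + 3·78 + 3·46 + 2·53 = 175 + 12 + 91 + 234 + 138 + 106 = 756; overall_A = 756/15 = 50.4000.
Version B weighted sum = 5·10 + 1·24 + 1·95 + 3·66 + 3·28 + 2·46 = 50 + 24 + 95 + 198 + 84 + 92 = 543; overall_B = 543/15 = 36.2000.
Difference = 50.4000 − 36.2000 = 14.2000 ≈ 14.2.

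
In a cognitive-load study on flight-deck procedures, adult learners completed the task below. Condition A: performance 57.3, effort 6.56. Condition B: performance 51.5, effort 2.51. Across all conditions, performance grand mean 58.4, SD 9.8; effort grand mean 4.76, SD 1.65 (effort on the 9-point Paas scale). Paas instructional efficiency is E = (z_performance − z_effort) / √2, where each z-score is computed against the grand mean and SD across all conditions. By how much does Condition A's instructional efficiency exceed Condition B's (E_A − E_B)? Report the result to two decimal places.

-1.32

Condition A: z_P = (57.3 − 58.4)/9.8 = -0.1122; z_E = (6.56 − 4.76)/1.65 = 1.0909; E_A = (-0.1122 − 1.0909)/√2 = -0.8507.
Condition B: z_P = (51.5 − 58.4)/9.8 = -0.7041; z_E = (2.51 − 4.76)/1.65 = -1.3636; E_B = (-0.7041 − (-1.3636))/√2 = 0.4663.
E_A − E_B = -0.8507 − 0.4663 = -1.3170 ≈ -1.32.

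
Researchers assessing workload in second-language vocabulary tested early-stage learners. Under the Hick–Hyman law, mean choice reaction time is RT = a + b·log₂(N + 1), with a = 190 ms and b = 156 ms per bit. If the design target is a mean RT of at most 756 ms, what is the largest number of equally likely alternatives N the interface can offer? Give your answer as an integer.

Set 190 + 156·log₂(N + 1) ≤ 756.
log₂(N + 1) ≤ (756 − 190) / 156 = 3.6282.
N + 1 ≤ 2^3.6282 = 12.3651.
N ≤ 11.3651, so the largest integer N is 11.

11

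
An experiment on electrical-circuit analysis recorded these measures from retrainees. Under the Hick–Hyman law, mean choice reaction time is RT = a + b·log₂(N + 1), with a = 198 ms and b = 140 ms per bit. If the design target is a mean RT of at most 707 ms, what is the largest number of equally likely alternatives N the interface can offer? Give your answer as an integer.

Set 198 + 140·log₂(N + 1) ≤ 707.
log₂(N + 1) ≤ (707 − 198) / 140 = 3.6357.
N + 1 ≤ 2^3.6357 = 12.4295.
N ≤ 11.4295, so the largest integer N is 11.

11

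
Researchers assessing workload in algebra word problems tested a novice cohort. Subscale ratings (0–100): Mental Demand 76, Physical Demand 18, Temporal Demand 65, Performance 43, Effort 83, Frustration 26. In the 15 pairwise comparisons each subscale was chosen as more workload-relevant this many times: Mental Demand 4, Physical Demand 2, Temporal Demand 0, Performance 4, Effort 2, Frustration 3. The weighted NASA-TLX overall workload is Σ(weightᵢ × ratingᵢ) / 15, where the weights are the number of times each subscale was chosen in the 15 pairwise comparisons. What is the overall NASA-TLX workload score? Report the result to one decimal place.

50.4

The tallies are the weights (they sum to 15).
Weighted sum = 4·76 + 2·18 + 0·65 + 4·43 + 2·83 + 3·26
            = 304 + 36 + 0 + 172 + 166 + 78 = 756.
Overall workload = 756 / 15 = 50.4000 ≈ 50.4.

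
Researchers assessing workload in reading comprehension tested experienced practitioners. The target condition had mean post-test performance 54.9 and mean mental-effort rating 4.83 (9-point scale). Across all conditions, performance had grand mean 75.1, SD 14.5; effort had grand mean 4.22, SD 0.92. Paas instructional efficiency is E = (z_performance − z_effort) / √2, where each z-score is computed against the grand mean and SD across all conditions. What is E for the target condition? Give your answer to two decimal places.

z_performance = (54.9 − 75.1) / 14.5 = -20.2000 / 14.5 = -1.3931.
z_effort = (4.83 − 4.22) / 0.92 = 0.6100 / 0.92 = 0.6630.
z_P − z_E = -1.3931 − 0.6630 = -2.0561.
E = -2.0561 / √2 = -2.0561 / 1.41421 = -1.4539 ≈ -1.45.

-1.45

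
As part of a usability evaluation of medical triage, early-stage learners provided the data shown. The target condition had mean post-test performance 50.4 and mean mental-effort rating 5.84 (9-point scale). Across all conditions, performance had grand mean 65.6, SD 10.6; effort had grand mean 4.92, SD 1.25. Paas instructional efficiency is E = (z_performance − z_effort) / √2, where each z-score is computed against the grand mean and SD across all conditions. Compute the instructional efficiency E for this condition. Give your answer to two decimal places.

z_performance = (50.4 − 65.6) / 10.6 = -15.2000 / 10.6 = -1.4340.
z_effort = (5.84 − 4.92) / 1.25 = 0.9200 / 1.25 = 0.7360.
z_P − z_E = -1.4340 − 0.7360 = -2.1700.
E = -2.1700 / √2 = -2.1700 / 1.41421 = -1.5344 ≈ -1.53.

-1.53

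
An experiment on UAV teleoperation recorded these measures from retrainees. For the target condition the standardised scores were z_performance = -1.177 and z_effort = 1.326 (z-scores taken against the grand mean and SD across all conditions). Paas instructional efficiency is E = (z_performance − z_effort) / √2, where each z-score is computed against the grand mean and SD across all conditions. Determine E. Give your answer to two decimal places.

z_P − z_E = -1.177 − 1.326 = -2.5030.
E = -2.5030 / √2 = -2.5030 / 1.41421 = -1.7699 ≈ -1.77.

-1.77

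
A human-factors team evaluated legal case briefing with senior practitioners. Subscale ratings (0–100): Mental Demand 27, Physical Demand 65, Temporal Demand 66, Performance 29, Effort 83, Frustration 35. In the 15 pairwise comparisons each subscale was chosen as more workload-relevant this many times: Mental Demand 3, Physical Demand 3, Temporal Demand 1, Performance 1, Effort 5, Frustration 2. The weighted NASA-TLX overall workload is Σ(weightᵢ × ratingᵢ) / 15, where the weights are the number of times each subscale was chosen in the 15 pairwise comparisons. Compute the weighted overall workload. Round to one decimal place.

57.1

The tallies are the weights (they sum to 15).
Weighted sum = 3·27 + 3·65 + 1·66 + 1·29 + 5·83 + 2·35
            = 81 + 195 + 66 + 29 + 415 + 70 = 856.
Overall workload = 856 / 15 = 57.0667 ≈ 57.1.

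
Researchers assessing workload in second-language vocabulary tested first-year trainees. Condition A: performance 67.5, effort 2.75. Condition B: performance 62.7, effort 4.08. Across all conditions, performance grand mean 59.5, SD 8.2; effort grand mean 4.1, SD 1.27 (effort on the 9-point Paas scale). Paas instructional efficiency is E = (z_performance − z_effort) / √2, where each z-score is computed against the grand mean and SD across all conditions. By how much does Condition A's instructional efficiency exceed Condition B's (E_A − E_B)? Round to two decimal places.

Condition A: z_P = (67.5 − 59.5)/8.2 = 0.9756; z_E = (2.75 − 4.1)/1.27 = -1.0630; E_A = (0.9756 − (-1.0630))/√2 = 1.4415.
Condition B: z_P = (62.7 − 59.5)/8.2 = 0.3902; z_E = (4.08 − 4.1)/1.27 = -0.0157; E_B = (0.3902 − (-0.0157))/√2 = 0.2870.
E_A − E_B = 1.4415 − 0.2870 = 1.1545 ≈ 1.15.

1.15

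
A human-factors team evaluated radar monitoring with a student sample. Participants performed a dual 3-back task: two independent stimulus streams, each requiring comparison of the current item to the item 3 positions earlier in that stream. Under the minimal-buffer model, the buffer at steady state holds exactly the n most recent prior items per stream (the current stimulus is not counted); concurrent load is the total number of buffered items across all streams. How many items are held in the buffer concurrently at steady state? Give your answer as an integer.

Each stream's buffer holds its 3 most recent prior items.
Two independent streams: 2 × 3 = 6 buffered items at steady state.

6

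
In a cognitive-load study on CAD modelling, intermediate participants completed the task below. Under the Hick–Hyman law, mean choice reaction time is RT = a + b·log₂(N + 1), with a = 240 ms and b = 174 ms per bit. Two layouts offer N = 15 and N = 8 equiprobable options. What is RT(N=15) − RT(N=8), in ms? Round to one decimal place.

144.4

RT(15) = 240 + 174·log₂(16) = 240 + 174·4.0000 = 936.0000 ms.
RT(8) = 240 + 174·log₂(9) = 240 + 174·3.1699 = 791.5626 ms.
Difference = 936.0000 − 791.5626 = 144.4374 ≈ 144.4 ms.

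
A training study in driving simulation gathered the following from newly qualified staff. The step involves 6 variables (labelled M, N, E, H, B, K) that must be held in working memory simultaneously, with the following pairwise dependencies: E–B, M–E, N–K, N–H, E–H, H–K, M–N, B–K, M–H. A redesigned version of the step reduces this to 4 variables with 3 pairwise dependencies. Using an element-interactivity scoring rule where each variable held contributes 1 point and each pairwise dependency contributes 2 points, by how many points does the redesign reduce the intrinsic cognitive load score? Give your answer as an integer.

Original: 6 × 1 + 9 × 2 = 6 + 18 = 24.
Redesigned: 4 × 1 + 3 × 2 = 4 + 6 = 10.
Reduction = 24 − 10 = 14.

14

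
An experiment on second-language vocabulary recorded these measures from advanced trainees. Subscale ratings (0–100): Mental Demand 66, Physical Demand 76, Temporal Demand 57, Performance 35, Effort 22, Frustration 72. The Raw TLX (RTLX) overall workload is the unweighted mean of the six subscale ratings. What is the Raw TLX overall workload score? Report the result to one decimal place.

Sum of ratings = 66 + 76 + 57 + 35 + 22 + 72 = 328.
RTLX = 328 / 6 = 54.6667 ≈ 54.7.

54.7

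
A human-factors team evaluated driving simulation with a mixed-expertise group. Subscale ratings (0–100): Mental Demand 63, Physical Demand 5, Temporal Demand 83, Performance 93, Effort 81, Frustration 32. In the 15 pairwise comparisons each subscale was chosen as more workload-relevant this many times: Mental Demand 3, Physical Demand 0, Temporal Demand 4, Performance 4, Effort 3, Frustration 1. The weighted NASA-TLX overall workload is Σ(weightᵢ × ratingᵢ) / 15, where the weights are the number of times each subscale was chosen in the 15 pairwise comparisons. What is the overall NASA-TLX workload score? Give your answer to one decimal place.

The tallies are the weights (they sum to 15).
Weighted sum = 3·63 + 0·5 + 4·83 + 4·93 + 3·81 + 1·32
            = 189 + 0 + 332 + 372 + 243 + 32 = 1168.
Overall workload = 1168 / 15 = 77.8667 ≈ 77.9.

77.9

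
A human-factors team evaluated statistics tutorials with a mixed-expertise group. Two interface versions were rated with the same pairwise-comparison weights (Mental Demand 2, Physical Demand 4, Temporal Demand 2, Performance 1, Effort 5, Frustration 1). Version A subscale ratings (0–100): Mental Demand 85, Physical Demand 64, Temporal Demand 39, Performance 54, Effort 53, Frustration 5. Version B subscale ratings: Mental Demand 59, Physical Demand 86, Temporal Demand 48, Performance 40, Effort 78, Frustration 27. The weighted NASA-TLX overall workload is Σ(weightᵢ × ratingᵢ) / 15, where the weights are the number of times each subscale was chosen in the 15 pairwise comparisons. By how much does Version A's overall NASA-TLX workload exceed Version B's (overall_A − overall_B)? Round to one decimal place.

Version A weighted sum = 2·85 + 4·64 + 2·39 + 1·54 + 5·53 + 1·5 = 170 + 256 + 78 + 54 + 265 + 5 = 828; overall_A = 828/15 = 55.2000.
Version B weighted sum = 2·59 + 4·86 + 2·48 + 1·40 + 5·78 + 1·27 = 118 + 344 + 96 + 40 + 390 + 27 = 1015; overall_B = 1015/15 = 67.6667.
Difference = 55.2000 − 67.6667 = -12.4667 ≈ -12.5.

-12.5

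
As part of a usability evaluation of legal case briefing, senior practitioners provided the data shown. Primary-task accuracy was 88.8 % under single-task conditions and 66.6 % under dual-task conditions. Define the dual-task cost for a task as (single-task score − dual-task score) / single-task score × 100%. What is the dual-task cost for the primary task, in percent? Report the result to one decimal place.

25.0

Cost = (88.8 − 66.6) / 88.8 × 100%
     = 22.2000 / 88.8 × 100% = 25.0000%.
≈ 25.0%.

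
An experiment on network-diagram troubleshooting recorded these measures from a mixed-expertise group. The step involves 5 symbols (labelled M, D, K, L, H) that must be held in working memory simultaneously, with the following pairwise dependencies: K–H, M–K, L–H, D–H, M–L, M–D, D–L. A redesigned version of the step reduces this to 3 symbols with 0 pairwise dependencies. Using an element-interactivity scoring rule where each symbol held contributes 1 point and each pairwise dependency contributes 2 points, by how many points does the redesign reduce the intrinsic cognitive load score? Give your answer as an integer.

Original: 5 × 1 + 7 × 2 = 5 + 14 = 19.
Redesigned: 3 × 1 + 0 × 2 = 3 + 0 = 3.
Reduction = 19 − 3 = 16.

16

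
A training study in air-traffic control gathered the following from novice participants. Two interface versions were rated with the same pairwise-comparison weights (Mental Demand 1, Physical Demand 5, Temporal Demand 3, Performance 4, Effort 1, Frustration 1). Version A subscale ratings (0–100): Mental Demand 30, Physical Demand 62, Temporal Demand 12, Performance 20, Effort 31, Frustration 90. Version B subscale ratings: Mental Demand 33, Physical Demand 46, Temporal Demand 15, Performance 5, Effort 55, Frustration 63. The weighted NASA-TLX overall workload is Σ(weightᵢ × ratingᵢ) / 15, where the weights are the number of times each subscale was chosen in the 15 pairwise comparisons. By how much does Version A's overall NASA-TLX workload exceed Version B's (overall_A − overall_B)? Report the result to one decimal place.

Version A weighted sum = 1·30 + 5·62 + 3·12 + 4·20 + 1·31 + 1·90 = 30 + 310 + 36 + 80 + 31 + 90 = 577; overall_A = 577/15 = 38.4667.
Version B weighted sum = 1·33 + 5·46 + 3·15 + 4·5 + 1·55 + 1·63 = 33 + 230 + 45 + 20 + 55 + 63 = 446; overall_B = 446/15 = 29.7333.
Difference = 38.4667 − 29.7333 = 8.7334 ≈ 8.7.

8.7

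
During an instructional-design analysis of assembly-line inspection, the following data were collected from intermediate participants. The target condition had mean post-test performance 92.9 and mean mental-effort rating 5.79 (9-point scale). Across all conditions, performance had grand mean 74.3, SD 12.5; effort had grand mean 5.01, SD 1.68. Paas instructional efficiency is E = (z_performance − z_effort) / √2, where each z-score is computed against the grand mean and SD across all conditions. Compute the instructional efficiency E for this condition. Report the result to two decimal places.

0.72

z_performance = (92.9 − 74.3) / 12.5 = 18.6000 / 12.5 = 1.4880.
z_effort = (5.79 − 5.01) / 1.68 = 0.7800 / 1.68 = 0.4643.
z_P − z_E = 1.4880 − 0.4643 = 1.0237.
E = 1.0237 / √2 = 1.0237 / 1.41421 = 0.7239 ≈ 0.72.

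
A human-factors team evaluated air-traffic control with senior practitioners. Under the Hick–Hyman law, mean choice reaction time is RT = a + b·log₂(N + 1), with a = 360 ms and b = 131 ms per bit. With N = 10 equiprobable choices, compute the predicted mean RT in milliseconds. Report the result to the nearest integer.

813

log₂(10 + 1) = log₂(11) = 3.4594.
RT = 360 + 131 × 3.4594 = 360 + 453.1814 = 813.1814 ms.
≈ 813 ms.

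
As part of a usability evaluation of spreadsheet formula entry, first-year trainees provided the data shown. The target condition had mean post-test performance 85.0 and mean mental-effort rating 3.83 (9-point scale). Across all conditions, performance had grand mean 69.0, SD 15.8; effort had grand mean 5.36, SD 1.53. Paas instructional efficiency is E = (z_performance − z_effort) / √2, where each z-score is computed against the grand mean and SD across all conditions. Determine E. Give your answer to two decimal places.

z_performance = (85.0 − 69.0) / 15.8 = 16.0000 / 15.8 = 1.0127.
z_effort = (3.83 − 5.36) / 1.53 = -1.5300 / 1.53 = -1.0000.
z_P − z_E = 1.0127 − (-1.0000) = 2.0127.
E = 2.0127 / √2 = 2.0127 / 1.41421 = 1.4232 ≈ 1.42.

1.42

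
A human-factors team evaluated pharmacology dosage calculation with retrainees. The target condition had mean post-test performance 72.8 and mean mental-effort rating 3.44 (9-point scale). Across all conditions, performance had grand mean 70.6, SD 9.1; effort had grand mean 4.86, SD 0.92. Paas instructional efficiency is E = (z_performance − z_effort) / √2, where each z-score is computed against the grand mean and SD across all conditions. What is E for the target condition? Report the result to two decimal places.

1.26

z_performance = (72.8 − 70.6) / 9.1 = 2.2000 / 9.1 = 0.2418.
z_effort = (3.44 − 4.86) / 0.92 = -1.4200 / 0.92 = -1.5435.
z_P − z_E = 0.2418 − (-1.5435) = 1.7853.
E = 1.7853 / √2 = 1.7853 / 1.41421 = 1.2624 ≈ 1.26.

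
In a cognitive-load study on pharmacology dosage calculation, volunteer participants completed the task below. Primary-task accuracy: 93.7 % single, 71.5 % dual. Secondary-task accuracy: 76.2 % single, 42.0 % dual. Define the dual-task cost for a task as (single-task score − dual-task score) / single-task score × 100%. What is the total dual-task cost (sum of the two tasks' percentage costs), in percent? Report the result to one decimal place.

68.6

Primary cost = (93.7 − 71.5) / 93.7 × 100% = 23.6926%.
Secondary cost = (76.2 − 42.0) / 76.2 × 100% = 44.8819%.
Total = 23.6926% + 44.8819% = 68.5745% ≈ 68.6%.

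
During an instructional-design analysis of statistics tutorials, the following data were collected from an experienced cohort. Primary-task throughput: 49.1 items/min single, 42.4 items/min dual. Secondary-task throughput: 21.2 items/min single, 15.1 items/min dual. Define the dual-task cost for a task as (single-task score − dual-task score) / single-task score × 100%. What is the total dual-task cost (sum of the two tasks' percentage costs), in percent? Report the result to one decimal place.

Primary cost = (49.1 − 42.4) / 49.1 × 100% = 13.6456%.
Secondary cost = (21.2 − 15.1) / 21.2 × 100% = 28.7736%.
Total = 13.6456% + 28.7736% = 42.4192% ≈ 42.4%.

42.4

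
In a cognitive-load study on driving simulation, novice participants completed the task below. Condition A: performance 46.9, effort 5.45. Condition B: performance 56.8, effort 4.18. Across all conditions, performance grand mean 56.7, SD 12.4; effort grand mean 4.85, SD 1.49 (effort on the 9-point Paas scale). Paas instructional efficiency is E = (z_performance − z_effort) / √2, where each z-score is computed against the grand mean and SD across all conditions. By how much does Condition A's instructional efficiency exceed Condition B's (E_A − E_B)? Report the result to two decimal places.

-1.17

Condition A: z_P = (46.9 − 56.7)/12.4 = -0.7903; z_E = (5.45 − 4.85)/1.49 = 0.4027; E_A = (-0.7903 − 0.4027)/√2 = -0.8436.
Condition B: z_P = (56.8 − 56.7)/12.4 = 0.0081; z_E = (4.18 − 4.85)/1.49 = -0.4497; E_B = (0.0081 − (-0.4497))/√2 = 0.3237.
E_A − E_B = -0.8436 − 0.3237 = -1.1673 ≈ -1.17.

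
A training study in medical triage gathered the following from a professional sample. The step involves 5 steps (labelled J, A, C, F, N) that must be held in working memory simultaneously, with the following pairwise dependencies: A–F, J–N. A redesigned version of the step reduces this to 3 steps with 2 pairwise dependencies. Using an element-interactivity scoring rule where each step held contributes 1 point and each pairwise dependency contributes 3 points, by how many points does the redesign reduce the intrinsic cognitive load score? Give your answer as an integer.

2

Original: 5 × 1 + 2 × 3 = 5 + 6 = 11.
Redesigned: 3 × 1 + 2 × 3 = 3 + 6 = 9.
Reduction = 11 − 9 = 2.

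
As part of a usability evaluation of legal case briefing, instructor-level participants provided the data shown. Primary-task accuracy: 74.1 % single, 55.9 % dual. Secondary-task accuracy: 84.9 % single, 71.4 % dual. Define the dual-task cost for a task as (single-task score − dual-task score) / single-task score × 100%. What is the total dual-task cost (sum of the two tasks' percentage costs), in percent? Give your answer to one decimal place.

Primary cost = (74.1 − 55.9) / 74.1 × 100% = 24.5614%.
Secondary cost = (84.9 − 71.4) / 84.9 × 100% = 15.9011%.
Total = 24.5614% + 15.9011% = 40.4625% ≈ 40.5%.

40.5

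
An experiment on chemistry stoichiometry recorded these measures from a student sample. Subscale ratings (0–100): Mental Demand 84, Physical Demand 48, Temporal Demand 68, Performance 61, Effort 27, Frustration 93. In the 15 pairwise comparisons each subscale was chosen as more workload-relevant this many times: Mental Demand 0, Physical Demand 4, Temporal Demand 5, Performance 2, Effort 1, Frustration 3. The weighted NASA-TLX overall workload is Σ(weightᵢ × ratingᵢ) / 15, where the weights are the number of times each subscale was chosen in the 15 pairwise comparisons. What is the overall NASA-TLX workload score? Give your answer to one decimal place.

64.0

The tallies are the weights (they sum to 15).
Weighted sum = 0·84 + 4·48 + 5·68 + 2·61 + 1·27 + 3·93
            = 0 + 192 + 340 + 122 + 27 + 279 = 960.
Overall workload = 960 / 15 = 64.0000 ≈ 64.0.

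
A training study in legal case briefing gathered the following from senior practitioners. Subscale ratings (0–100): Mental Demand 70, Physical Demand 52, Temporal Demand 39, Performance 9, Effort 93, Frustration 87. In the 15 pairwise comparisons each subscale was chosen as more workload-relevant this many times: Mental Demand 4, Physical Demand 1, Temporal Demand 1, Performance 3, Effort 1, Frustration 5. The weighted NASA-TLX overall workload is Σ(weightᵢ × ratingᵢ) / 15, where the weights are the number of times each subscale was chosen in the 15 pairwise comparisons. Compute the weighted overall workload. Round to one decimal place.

The tallies are the weights (they sum to 15).
Weighted sum = 4·70 + 1·52 + 1·39 + 3·9 + 1·93 + 5·87
            = 280 + 52 + 39 + 27 + 93 + 435 = 926.
Overall workload = 926 / 15 = 61.7333 ≈ 61.7.

61.7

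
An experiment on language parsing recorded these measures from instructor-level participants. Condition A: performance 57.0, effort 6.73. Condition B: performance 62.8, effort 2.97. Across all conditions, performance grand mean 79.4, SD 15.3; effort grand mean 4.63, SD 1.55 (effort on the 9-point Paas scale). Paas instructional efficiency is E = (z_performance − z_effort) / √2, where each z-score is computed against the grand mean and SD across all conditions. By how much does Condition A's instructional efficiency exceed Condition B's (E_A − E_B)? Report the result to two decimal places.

Condition A: z_P = (57.0 − 79.4)/15.3 = -1.4641; z_E = (6.73 − 4.63)/1.55 = 1.3548; E_A = (-1.4641 − 1.3548)/√2 = -1.9933.
Condition B: z_P = (62.8 − 79.4)/15.3 = -1.0850; z_E = (2.97 − 4.63)/1.55 = -1.0710; E_B = (-1.0850 − (-1.0710))/√2 = -0.0099.
E_A − E_B = -1.9933 − (-0.0099) = -1.9834 ≈ -1.98.

-1.98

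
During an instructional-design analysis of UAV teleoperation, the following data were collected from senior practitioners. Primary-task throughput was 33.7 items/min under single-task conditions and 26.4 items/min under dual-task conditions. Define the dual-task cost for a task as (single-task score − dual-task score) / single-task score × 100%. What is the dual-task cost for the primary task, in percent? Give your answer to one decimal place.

21.7

Cost = (33.7 − 26.4) / 33.7 × 100%
     = 7.3000 / 33.7 × 100% = 21.6617%.
≈ 21.7%.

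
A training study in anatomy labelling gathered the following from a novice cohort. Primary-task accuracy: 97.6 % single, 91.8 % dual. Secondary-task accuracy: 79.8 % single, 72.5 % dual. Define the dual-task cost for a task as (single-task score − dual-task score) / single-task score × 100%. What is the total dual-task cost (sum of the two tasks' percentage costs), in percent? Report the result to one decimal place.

Primary cost = (97.6 − 91.8) / 97.6 × 100% = 5.9426%.
Secondary cost = (79.8 − 72.5) / 79.8 × 100% = 9.1479%.
Total = 5.9426% + 9.1479% = 15.0905% ≈ 15.1%.

15.1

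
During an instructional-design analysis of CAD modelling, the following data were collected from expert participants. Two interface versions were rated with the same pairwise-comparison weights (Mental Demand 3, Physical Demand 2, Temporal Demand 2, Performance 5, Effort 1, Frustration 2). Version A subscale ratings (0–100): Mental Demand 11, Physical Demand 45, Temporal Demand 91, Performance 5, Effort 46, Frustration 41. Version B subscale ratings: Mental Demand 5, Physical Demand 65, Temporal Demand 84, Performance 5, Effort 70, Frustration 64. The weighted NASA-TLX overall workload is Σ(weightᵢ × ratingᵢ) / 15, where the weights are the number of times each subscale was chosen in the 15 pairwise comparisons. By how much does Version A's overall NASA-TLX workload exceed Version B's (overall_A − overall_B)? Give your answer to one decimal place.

-5.2

Version A weighted sum = 3·11 + 2·45 + 2·91 + 5·5 + 1·46 + 2·41 = 33 + 90 + 182 + 25 + 46 + 82 = 458; overall_A = 458/15 = 30.5333.
Version B weighted sum = 3·5 + 2·65 + 2·84 + 5·5 + 1·70 + 2·64 = 15 + 130 + 168 + 25 + 70 + 128 = 536; overall_B = 536/15 = 35.7333.
Difference = 30.5333 − 35.7333 = -5.2000 ≈ -5.2.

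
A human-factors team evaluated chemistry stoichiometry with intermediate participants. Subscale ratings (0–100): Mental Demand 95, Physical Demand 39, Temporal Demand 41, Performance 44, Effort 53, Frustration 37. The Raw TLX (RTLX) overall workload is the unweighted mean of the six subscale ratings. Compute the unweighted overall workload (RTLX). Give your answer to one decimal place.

Sum of ratings = 95 + 39 + 41 + 44 + 53 + 37 = 309.
RTLX = 309 / 6 = 51.5000 ≈ 51.5.

51.5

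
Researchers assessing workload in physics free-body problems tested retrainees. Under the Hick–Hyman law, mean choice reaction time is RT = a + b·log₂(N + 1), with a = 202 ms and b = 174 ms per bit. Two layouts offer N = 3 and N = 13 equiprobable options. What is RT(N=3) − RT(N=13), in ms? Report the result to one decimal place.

RT(3) = 202 + 174·log₂(4) = 202 + 174·2.0000 = 550.0000 ms.
RT(13) = 202 + 174·log₂(14) = 202 + 174·3.8074 = 864.4876 ms.
Difference = 550.0000 − 864.4876 = -314.4876 ≈ -314.5 ms.

-314.5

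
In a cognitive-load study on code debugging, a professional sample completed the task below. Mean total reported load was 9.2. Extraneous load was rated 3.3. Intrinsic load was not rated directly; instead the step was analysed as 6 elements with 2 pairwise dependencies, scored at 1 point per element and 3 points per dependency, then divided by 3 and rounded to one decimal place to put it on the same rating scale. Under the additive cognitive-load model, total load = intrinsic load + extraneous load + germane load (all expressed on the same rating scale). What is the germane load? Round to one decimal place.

1.9

Intrinsic (element-interactivity): (6 × 1 + 2 × 3) / 3 = 12 / 3 = 4.0000 → 4.0.
germane load = total − intrinsic − extraneous
             = 9.2 − 4.0 − 3.3 = 1.9.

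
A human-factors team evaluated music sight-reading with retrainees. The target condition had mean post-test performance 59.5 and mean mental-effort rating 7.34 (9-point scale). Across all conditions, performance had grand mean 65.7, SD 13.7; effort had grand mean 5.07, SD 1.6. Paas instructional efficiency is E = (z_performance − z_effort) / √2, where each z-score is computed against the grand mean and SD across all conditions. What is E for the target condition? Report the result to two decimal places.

-1.32

z_performance = (59.5 − 65.7) / 13.7 = -6.2000 / 13.7 = -0.4526.
z_effort = (7.34 − 5.07) / 1.6 = 2.2700 / 1.6 = 1.4187.
z_P − z_E = -0.4526 − 1.4187 = -1.8713.
E = -1.8713 / √2 = -1.8713 / 1.41421 = -1.3232 ≈ -1.32.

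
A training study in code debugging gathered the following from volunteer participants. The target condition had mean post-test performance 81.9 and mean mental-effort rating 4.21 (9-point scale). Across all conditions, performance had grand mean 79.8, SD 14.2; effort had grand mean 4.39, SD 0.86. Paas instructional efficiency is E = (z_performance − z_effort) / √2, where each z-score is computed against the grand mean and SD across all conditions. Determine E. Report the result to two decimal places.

z_performance = (81.9 − 79.8) / 14.2 = 2.1000 / 14.2 = 0.1479.
z_effort = (4.21 − 4.39) / 0.86 = -0.1800 / 0.86 = -0.2093.
z_P − z_E = 0.1479 − (-0.2093) = 0.3572.
E = 0.3572 / √2 = 0.3572 / 1.41421 = 0.2526 ≈ 0.25.

0.25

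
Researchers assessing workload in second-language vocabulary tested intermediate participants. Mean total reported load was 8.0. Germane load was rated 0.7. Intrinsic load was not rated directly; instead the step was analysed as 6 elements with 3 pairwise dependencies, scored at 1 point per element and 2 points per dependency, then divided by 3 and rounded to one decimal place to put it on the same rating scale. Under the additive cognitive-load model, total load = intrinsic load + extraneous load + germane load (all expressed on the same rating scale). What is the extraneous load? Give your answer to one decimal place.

Intrinsic (element-interactivity): (6 × 1 + 3 × 2) / 3 = 12 / 3 = 4.0000 → 4.0.
extraneous load = total − intrinsic − germane
             = 8.0 − 4.0 − 0.7 = 3.3.

3.3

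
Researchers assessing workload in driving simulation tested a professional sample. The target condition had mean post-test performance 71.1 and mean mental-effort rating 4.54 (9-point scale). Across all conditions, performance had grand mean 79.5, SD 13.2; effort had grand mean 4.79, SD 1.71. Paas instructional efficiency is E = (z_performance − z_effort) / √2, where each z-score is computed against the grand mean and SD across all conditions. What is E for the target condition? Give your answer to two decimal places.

-0.35

z_performance = (71.1 − 79.5) / 13.2 = -8.4000 / 13.2 = -0.6364.
z_effort = (4.54 − 4.79) / 1.71 = -0.2500 / 1.71 = -0.1462.
z_P − z_E = -0.6364 − (-0.1462) = -0.4902.
E = -0.4902 / √2 = -0.4902 / 1.41421 = -0.3466 ≈ -0.35.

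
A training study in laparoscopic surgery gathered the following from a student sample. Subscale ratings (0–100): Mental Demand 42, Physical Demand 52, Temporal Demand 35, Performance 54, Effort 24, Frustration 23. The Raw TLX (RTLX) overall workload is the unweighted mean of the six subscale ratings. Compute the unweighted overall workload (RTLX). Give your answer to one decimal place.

Sum of ratings = 42 + 52 + 35 + 54 + 24 + 23 = 230.
RTLX = 230 / 6 = 38.3333 ≈ 38.3.

38.3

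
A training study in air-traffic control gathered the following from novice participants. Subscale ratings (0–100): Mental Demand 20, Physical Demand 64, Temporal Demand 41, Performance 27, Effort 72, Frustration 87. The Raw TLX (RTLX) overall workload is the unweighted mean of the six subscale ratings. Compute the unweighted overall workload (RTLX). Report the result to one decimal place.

51.8

Sum of ratings = 20 + 64 + 41 + 27 + 72 + 87 = 311.
RTLX = 311 / 6 = 51.8333 ≈ 51.8.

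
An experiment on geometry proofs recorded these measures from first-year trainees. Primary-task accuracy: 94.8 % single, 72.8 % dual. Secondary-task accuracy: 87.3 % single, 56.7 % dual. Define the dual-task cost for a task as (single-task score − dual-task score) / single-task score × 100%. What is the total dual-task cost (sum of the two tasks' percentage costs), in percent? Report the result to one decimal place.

58.3

Primary cost = (94.8 − 72.8) / 94.8 × 100% = 23.2068%.
Secondary cost = (87.3 − 56.7) / 87.3 × 100% = 35.0515%.
Total = 23.2068% + 35.0515% = 58.2583% ≈ 58.3%.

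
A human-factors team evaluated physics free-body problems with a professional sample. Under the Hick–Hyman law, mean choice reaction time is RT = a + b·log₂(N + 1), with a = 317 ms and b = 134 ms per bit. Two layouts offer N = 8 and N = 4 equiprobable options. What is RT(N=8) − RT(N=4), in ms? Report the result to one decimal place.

RT(8) = 317 + 134·log₂(9) = 317 + 134·3.1699 = 741.7666 ms.
RT(4) = 317 + 134·log₂(5) = 317 + 134·2.3219 = 628.1346 ms.
Difference = 741.7666 − 628.1346 = 113.6320 ≈ 113.6 ms.

113.6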